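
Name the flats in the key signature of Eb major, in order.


Working:
Flat major keys: C(0), F(1), Bb(2), Eb(3), Ab(4), Db(5), Gb(6), Cb(7)
Eb major has 3 flats
Order of flats: Bb Eb Ab Db Gb Cb Fb → first 3: Bb, Eb, Ab
= Bb, Eb, Ab


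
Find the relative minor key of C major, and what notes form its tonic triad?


Let's work it out.
The relative minor shares the major's key signature and starts on its 6th degree
6th degree = a major 6th above the tonic; a major 6th above C is A
→ relative minor of C major is A minor
Tonic triad of A minor = root + minor 3rd + perfect 5th = A C E
= A minor; triad = A C E


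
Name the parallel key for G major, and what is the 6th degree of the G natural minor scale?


Step by step:
Parallel keys share the same tonic but differ in mode
G major → parallel is G minor
G natural minor scale: G A Bb C D Eb F
= G minor; 6th degree = Eb


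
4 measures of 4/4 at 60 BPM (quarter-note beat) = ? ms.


Solution.
Quarter-note beat duration = 60000 / 60 ms
Beats per measure (4/4) = 4
One measure = 4 × 60000 / 60 = 240000 / 60 ms
4 measures = 4 × 240000 / 60 = 960000 / 60
= 16000.0 ms


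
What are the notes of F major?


Major scale pattern: W-W-H-W-W-W-H (2-2-1-2-2-2-1 semitones)
Starting from F:
  F + 2 semitones → G
  G + 2 semitones → A
  A + 1 semitone → Bb
  Bb + 2 semitones → C
  C + 2 semitones → D
  D + 2 semitones → E
  E + 1 semitone → F
Scale = F G A Bb C D E


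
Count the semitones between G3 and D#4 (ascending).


Step by step:
Absolute semitone position = octave×12 + chromatic position
G3: 3×12 + 7 = 43
D#4: 4×12 + 3 = 51
Difference = 51 - 43 = 8
= 8 semitones


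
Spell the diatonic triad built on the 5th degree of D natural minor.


D natural minor scale: D E F G A Bb C
Diatonic triad on degree 5 stacks scale notes 5, 7, 2: A C E
A→C = 3 semitones; A→E = 7 semitones → minor triad
= A C E (minor)


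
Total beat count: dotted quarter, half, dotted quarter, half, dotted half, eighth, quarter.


Working:
Beat values:
  dotted quarter = 1.5 beats
  half = 2 beats
  dotted quarter = 1.5 beats
  half = 2 beats
  dotted half = 3 beats
  eighth = 0.5 beats
  quarter = 1 beat
Sum = 1.5 + 2 + 1.5 + 2 + 3 + 0.5 + 1
= 11.5 beats


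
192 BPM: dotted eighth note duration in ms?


One quarter-note beat = 60000 / BPM = 60000 / 192 ms
Dotted eighth note = 3/4 × quarter note
Duration = 3/4 × 60000 / 192 = 45000 / 192
= 234.4 ms


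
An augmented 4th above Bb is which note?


Working:
A 4th spans 4 letter names, so from B we land on E
An augmented 4th = 6 semitones above Bb
Spell E at that pitch: E
= E


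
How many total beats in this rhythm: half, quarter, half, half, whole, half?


Solution.
Beat values:
  half = 2 beats
  quarter = 1 beat
  half = 2 beats
  half = 2 beats
  whole = 4 beats
  half = 2 beats
Sum = 2 + 1 + 2 + 2 + 4 + 2
= 13 beats


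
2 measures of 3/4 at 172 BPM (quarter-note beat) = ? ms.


Reasoning:
Quarter-note beat duration = 60000 / 172 ms
Beats per measure (3/4) = 3
One measure = 3 × 60000 / 172 = 180000 / 172 ms
2 measures = 2 × 180000 / 172 = 360000 / 172
= 2093.0 ms


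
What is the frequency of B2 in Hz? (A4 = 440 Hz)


Working:
f = 440 × 2^(n/12) where n = semitones from A4
B2: -22 semitones from A4
f = 440 × 2^(-22/12)
f = 123.47 Hz


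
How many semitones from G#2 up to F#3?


Step by step:
Absolute semitone position = octave×12 + chromatic position
G#2: 2×12 + 8 = 32
F#3: 3×12 + 6 = 42
Difference = 42 - 32 = 10
= 10 semitones


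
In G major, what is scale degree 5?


Working:
Major scale pattern: W-W-H-W-W-W-H (2-2-1-2-2-2-1 semitones)
Starting from G:
  G + 2 semitones → A
  A + 2 semitones → B
  B + 1 semitone → C
  C + 2 semitones → D
  D + 2 semitones → E
  E + 2 semitones → F#
  F# + 1 semitone → G
Scale: G A B C D E F#
Degree 5 = D


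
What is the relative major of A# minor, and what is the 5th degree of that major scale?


Step by step:
The relative major shares the key signature and is a minor 3rd above the minor tonic
A minor 3rd above A# is C#
→ relative major of A# minor is C# major
C# major scale: C# D# E# F# G# A# B#
= C# major; 5th degree = G#


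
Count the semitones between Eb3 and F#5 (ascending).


Reasoning:
Absolute semitone position = octave×12 + chromatic position
Eb3: 3×12 + 3 = 39
F#5: 5×12 + 6 = 66
Difference = 66 - 39 = 27
= 27 semitones


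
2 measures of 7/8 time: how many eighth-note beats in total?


Solution.
Time signature 7/8: the bottom number 8 means the eighth note gets one count
The top number 7 means 7 eighth-note beats per measure
Total = 7 × 2 measures
= 14 eighth-note beats


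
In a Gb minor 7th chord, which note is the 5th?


Working:
Minor 7th chord = root + minor 3rd + perfect 5th + minor 7th
Seventh chords stack in thirds, so the letter names are G-B-D-F
Root: Gb
Minor 3rd above Gb: Bbb
Perfect 5th above Gb: Db
Minor 7th above Gb: Fb
The 5th = Db


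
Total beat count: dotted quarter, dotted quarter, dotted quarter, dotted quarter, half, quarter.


Beat values:
  dotted quarter = 1.5 beats
  dotted quarter = 1.5 beats
  dotted quarter = 1.5 beats
  dotted quarter = 1.5 beats
  half = 2 beats
  quarter = 1 beat
Sum = 1.5 + 1.5 + 1.5 + 1.5 + 2 + 1
= 9 beats


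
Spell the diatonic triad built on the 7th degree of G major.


Step by step:
G major scale: G A B C D E F#
Diatonic triad on degree 7 stacks scale notes 7, 2, 4: F# A C
F#→A = 3 semitones; F#→C = 6 semitones → diminished triad
= F# A C (diminished)


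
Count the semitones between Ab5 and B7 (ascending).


Reasoning:
Absolute semitone position = octave×12 + chromatic position
Ab5: 5×12 + 8 = 68
B7: 7×12 + 11 = 95
Difference = 95 - 68 = 27
= 27 semitones


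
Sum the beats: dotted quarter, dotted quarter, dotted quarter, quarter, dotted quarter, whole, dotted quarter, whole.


Let's work it out.
Beat values:
  dotted quarter = 1.5 beats
  dotted quarter = 1.5 beats
  dotted quarter = 1.5 beats
  quarter = 1 beat
  dotted quarter = 1.5 beats
  whole = 4 beats
  dotted quarter = 1.5 beats
  whole = 4 beats
Sum = 1.5 + 1.5 + 1.5 + 1 + 1.5 + 4 + 1.5 + 4
= 16.5 beats


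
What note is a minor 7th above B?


Step by step:
A 7th spans 7 letter names, so from B we land on A
A minor 7th = 10 semitones above B
Spell A at that pitch: A
= A


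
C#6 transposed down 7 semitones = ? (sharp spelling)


Reasoning:
C#6: chromatic position 1 in octave 6 → absolute = 6×12 + 1 = 73
Transpose down 7: 73 - 7 = 66
66 = 5×12 + 6 → F# in octave 5
Result = F#5


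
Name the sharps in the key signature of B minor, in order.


Solution.
Sharp minor keys follow the circle of fifths: A(0), E(1), B(2), F#(3), C#(4), G#(5), D#(6), A#(7)
B minor has 2 sharps
Order of sharps: F# C# G# D# A# E# B# → first 2: F#, C#
= F#, C#


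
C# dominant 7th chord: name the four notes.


Reasoning:
Dominant 7th chord = root + major 3rd + perfect 5th + minor 7th
Seventh chords stack in thirds, so the letter names are C-E-G-B
Root: C#
Major 3rd above C#: E#
Perfect 5th above C#: G#
Minor 7th above C#: B
Chord = C# E# G# B


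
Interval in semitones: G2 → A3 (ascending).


Working:
Absolute semitone position = octave×12 + chromatic position
G2: 2×12 + 7 = 31
A3: 3×12 + 9 = 45
Difference = 45 - 31 = 14
= 14 semitones


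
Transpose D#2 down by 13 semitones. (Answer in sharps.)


Let's work it out.
D#2: chromatic position 3 in octave 2 → absolute = 2×12 + 3 = 27
Transpose down 13: 27 - 13 = 14
14 = 1×12 + 2 → D in octave 1
Result = D1


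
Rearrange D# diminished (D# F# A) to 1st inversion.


Root position: D# F# A
1st inversion: move root up an octave
Bass note: F#
Notes (bottom to top) = F# A D#


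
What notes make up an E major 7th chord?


Solution.
Major 7th chord = root + major 3rd + perfect 5th + major 7th
Seventh chords stack in thirds, so the letter names are E-G-B-D
Root: E
Major 3rd above E: G#
Perfect 5th above E: B
Major 7th above E: D#
Chord = E G# B D#


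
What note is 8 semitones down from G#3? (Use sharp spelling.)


G#3: chromatic position 8 in octave 3 → absolute = 3×12 + 8 = 44
Transpose down 8: 44 - 8 = 36
36 = 3×12 + 0 → C in octave 3
Result = C3


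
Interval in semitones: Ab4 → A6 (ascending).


Absolute semitone position = octave×12 + chromatic position
Ab4: 4×12 + 8 = 56
A6: 6×12 + 9 = 81
Difference = 81 - 56 = 25
= 25 semitones


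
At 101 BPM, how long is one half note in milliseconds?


Step by step:
One quarter-note beat = 60000 / BPM = 60000 / 101 ms
Half note = 2 × quarter note
Duration = 2 × 60000 / 101 = 120000 / 101
= 1188.1 ms


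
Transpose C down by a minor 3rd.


Reasoning:
minor 3rd: 3 letter names, 3 semitones
Letter: C - 2 → A
Pitch: C - 3 semitones, spelled as an A → A
= A


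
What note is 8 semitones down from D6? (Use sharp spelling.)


Reasoning:
D6: chromatic position 2 in octave 6 → absolute = 6×12 + 2 = 74
Transpose down 8: 74 - 8 = 66
66 = 5×12 + 6 → F# in octave 5
Result = F#5


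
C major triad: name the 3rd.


Working:
Major triad = root + major 3rd (4 semitones) + perfect 5th (7 semitones)
A triad on C stacks thirds, so the chord tones use letter names C-E-G
Root: C
Major 3rd above C: E
Perfect 5th above C: G
The 3rd = E


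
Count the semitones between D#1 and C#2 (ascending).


Step by step:
Absolute semitone position = octave×12 + chromatic position
D#1: 1×12 + 3 = 15
C#2: 2×12 + 1 = 25
Difference = 25 - 15 = 10
= 10 semitones


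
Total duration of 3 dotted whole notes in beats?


Working:
Base whole note = 4 beats
Dot 1 adds half the previous value: +2
One dotted whole = 4 + 2 = 6
3 of them = 3 × 6 = 18
= 18 beats


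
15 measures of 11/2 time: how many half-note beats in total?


Reasoning:
Time signature 11/2: the bottom number 2 means the half note gets one count
The top number 11 means 11 half-note beats per measure
Total = 11 × 15 measures
= 165 half-note beats


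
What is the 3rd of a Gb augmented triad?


Step by step:
Augmented triad = root + major 3rd (4 semitones) + augmented 5th (8 semitones)
A triad on Gb stacks thirds, so the chord tones use letter names G-B-D
Root: Gb
Major 3rd above Gb: Bb
Augmented 5th above Gb: D
The 3rd = Bb


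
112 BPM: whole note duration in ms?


One quarter-note beat = 60000 / BPM = 60000 / 112 ms
Whole note = 4 × quarter note
Duration = 4 × 60000 / 112 = 240000 / 112
= 2142.9 ms


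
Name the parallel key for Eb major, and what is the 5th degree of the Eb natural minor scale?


Parallel keys share the same tonic but differ in mode
Eb major → parallel is Eb minor
Eb natural minor scale: Eb F Gb Ab Bb Cb Db
= Eb minor; 5th degree = Bb


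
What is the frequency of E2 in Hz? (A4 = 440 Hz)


Step by step:
f = 440 × 2^(n/12) where n = semitones from A4
E2: -29 semitones from A4
f = 440 × 2^(-29/12)
f = 82.41 Hz


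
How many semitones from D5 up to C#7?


Reasoning:
Absolute semitone position = octave×12 + chromatic position
D5: 5×12 + 2 = 62
C#7: 7×12 + 1 = 85
Difference = 85 - 62 = 23
= 23 semitones


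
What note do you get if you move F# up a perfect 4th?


Let's work it out.
perfect 4th: 4 letter names, 5 semitones
Letter: F + 3 → B
Pitch: F# + 5 semitones, spelled as a B → B
= B


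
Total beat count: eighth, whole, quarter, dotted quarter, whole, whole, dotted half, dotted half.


Let's work it out.
Beat values:
  eighth = 0.5 beats
  whole = 4 beats
  quarter = 1 beat
  dotted quarter = 1.5 beats
  whole = 4 beats
  whole = 4 beats
  dotted half = 3 beats
  dotted half = 3 beats
Sum = 0.5 + 4 + 1 + 1.5 + 4 + 4 + 3 + 3
= 21 beats


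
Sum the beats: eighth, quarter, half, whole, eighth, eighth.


Beat values:
  eighth = 0.5 beats
  quarter = 1 beat
  half = 2 beats
  whole = 4 beats
  eighth = 0.5 beats
  eighth = 0.5 beats
Sum = 0.5 + 1 + 2 + 4 + 0.5 + 0.5
= 8.5 beats


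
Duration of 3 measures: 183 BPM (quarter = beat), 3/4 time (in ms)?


Reasoning:
Quarter-note beat duration = 60000 / 183 ms
Beats per measure (3/4) = 3
One measure = 3 × 60000 / 183 = 180000 / 183 ms
3 measures = 3 × 180000 / 183 = 540000 / 183
= 2950.8 ms


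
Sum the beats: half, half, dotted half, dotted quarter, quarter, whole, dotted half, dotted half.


Step by step:
Beat values:
  half = 2 beats
  half = 2 beats
  dotted half = 3 beats
  dotted quarter = 1.5 beats
  quarter = 1 beat
  whole = 4 beats
  dotted half = 3 beats
  dotted half = 3 beats
Sum = 2 + 2 + 3 + 1.5 + 1 + 4 + 3 + 3
= 19.5 beats


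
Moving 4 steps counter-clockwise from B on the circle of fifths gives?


Each counter-clockwise step moves down a perfect 5th (= up a perfect 4th)
From B: B → E → A → D → G
= G


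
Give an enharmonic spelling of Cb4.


Step by step:
Enharmonic notes sound the same pitch but are spelled with different letter names
Cb and B name the same pitch class
Octave numbers change at C, so Cb4 = B3
= B3


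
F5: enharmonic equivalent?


Enharmonic notes sound the same pitch but are spelled with different letter names
F and Gbb name the same pitch class
= Gbb5


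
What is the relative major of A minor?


The relative major shares the key signature and is a minor 3rd above the minor tonic
A minor 3rd above A is C
→ relative major of A minor is C major
= C major


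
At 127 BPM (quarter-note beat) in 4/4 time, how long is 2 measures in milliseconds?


Reasoning:
Quarter-note beat duration = 60000 / 127 ms
Beats per measure (4/4) = 4
One measure = 4 × 60000 / 127 = 240000 / 127 ms
2 measures = 2 × 240000 / 127 = 480000 / 127
= 3779.5 ms


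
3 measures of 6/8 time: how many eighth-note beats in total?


Reasoning:
Time signature 6/8: the bottom number 8 means the eighth note gets one count
The top number 6 means 6 eighth-note beats per measure
Total = 6 × 3 measures
= 18 eighth-note beats


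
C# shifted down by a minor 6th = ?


minor 6th: 6 letter names, 8 semitones
Letter: C - 5 → E
Pitch: C# - 8 semitones, spelled as an E → E#
= E#


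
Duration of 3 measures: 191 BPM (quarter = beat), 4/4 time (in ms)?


Quarter-note beat duration = 60000 / 191 ms
Beats per measure (4/4) = 4
One measure = 4 × 60000 / 191 = 240000 / 191 ms
3 measures = 3 × 240000 / 191 = 720000 / 191
= 3769.6 ms


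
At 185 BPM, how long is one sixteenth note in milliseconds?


Step by step:
One quarter-note beat = 60000 / BPM = 60000 / 185 ms
Sixteenth note = 1/4 × quarter note
Duration = 1/4 × 60000 / 185 = 15000 / 185
= 81.1 ms


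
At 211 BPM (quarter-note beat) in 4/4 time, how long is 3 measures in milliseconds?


Step by step:
Quarter-note beat duration = 60000 / 211 ms
Beats per measure (4/4) = 4
One measure = 4 × 60000 / 211 = 240000 / 211 ms
3 measures = 3 × 240000 / 211 = 720000 / 211
= 3412.3 ms


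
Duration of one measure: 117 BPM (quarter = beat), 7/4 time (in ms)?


Working:
Quarter-note beat duration = 60000 / 117 ms
Beats per measure (7/4) = 7
One measure = 7 × 60000 / 117 = 420000 / 117 ms
= 3589.7 ms


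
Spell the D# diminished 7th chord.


Step by step:
Diminished 7th chord = root + minor 3rd + diminished 5th + diminished 7th
Seventh chords stack in thirds, so the letter names are D-F-A-C
Root: D#
Minor 3rd above D#: F#
Diminished 5th above D#: A
Diminished 7th above D#: C
Chord = D# F# A C


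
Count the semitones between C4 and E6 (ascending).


Solution.
Absolute semitone position = octave×12 + chromatic position
C4: 4×12 + 0 = 48
E6: 6×12 + 4 = 76
Difference = 76 - 48 = 28
= 28 semitones


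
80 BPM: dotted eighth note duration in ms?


One quarter-note beat = 60000 / BPM = 60000 / 80 ms
Dotted eighth note = 3/4 × quarter note
Duration = 3/4 × 60000 / 80 = 45000 / 80
= 562.5 ms


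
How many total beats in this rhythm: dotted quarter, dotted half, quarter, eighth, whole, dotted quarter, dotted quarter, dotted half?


Beat values:
  dotted quarter = 1.5 beats
  dotted half = 3 beats
  quarter = 1 beat
  eighth = 0.5 beats
  whole = 4 beats
  dotted quarter = 1.5 beats
  dotted quarter = 1.5 beats
  dotted half = 3 beats
Sum = 1.5 + 3 + 1 + 0.5 + 4 + 1.5 + 1.5 + 3
= 16 beats


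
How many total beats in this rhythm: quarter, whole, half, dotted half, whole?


Step by step:
Beat values:
  quarter = 1 beat
  whole = 4 beats
  half = 2 beats
  dotted half = 3 beats
  whole = 4 beats
Sum = 1 + 4 + 2 + 3 + 4
= 14 beats


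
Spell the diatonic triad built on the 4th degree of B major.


Solution.
B major scale: B C# D# E F# G# A#
Diatonic triad on degree 4 stacks scale notes 4, 6, 1: E G# B
E→G# = 4 semitones; E→B = 7 semitones → major triad
= E G# B (major)


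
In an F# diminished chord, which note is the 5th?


Diminished triad = root + minor 3rd (3 semitones) + diminished 5th (6 semitones)
A triad on F# stacks thirds, so the chord tones use letter names F-A-C
Root: F#
Minor 3rd above F#: A
Diminished 5th above F#: C
The 5th = C


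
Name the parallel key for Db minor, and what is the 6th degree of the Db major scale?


Parallel keys share the same tonic but differ in mode
Db minor → parallel is Db major
Db major scale: Db Eb F Gb Ab Bb C
= Db major; 6th degree = Bb


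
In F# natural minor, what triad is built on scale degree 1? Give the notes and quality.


Let's work it out.
F# natural minor scale: F# G# A B C# D E
Diatonic triad on degree 1 stacks scale notes 1, 3, 5: F# A C#
F#→A = 3 semitones; F#→C# = 7 semitones → minor triad
= F# A C# (minor)


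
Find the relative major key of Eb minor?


Solution.
The relative major shares the key signature and is a minor 3rd above the minor tonic
A minor 3rd above Eb is Gb
→ relative major of Eb minor is Gb major
= Gb major


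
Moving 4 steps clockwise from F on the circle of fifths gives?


Reasoning:
Each clockwise step on the circle of fifths moves up a perfect 5th
From F: F → C → G → D → A
= A


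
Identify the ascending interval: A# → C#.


Reasoning:
Letter names: A → C spans 3 letter names → a 3rd
Semitones: A# → C# = 3 half-steps
A 3rd of 3 semitones is a minor 3rd
= minor 3rd


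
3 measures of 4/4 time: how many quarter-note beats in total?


Working:
Time signature 4/4: the bottom number 4 means the quarter note gets one count
The top number 4 means 4 quarter-note beats per measure
Total = 4 × 3 measures
= 12 quarter-note beats


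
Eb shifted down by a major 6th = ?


Let's work it out.
major 6th: 6 letter names, 9 semitones
Letter: E - 5 → G
Pitch: Eb - 9 semitones, spelled as a G → Gb
= Gb


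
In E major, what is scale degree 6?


Reasoning:
Major scale pattern: W-W-H-W-W-W-H (2-2-1-2-2-2-1 semitones)
Starting from E:
  E + 2 semitones → F#
  F# + 2 semitones → G#
  G# + 1 semitone → A
  A + 2 semitones → B
  B + 2 semitones → C#
  C# + 2 semitones → D#
  D# + 1 semitone → E
Scale: E F# G# A B C# D#
Degree 6 = C#


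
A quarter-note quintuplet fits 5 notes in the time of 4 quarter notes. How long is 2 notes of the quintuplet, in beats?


Let's work it out.
Quintuplet: 5 notes occupy the space of 4 quarter notes
Space = 4 × 1 = 4 beats
Each quintuplet note = 4 / 5 = 4/5 beats
2 notes = 2 × 4/5 = 8/5
= 8/5 beats


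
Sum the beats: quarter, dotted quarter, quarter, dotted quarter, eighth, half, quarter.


Step by step:
Beat values:
  quarter = 1 beat
  dotted quarter = 1.5 beats
  quarter = 1 beat
  dotted quarter = 1.5 beats
  eighth = 0.5 beats
  half = 2 beats
  quarter = 1 beat
Sum = 1 + 1.5 + 1 + 1.5 + 0.5 + 2 + 1
= 8.5 beats


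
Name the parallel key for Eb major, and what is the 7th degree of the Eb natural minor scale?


Step by step:
Parallel keys share the same tonic but differ in mode
Eb major → parallel is Eb minor
Eb natural minor scale: Eb F Gb Ab Bb Cb Db
= Eb minor; 7th degree = Db


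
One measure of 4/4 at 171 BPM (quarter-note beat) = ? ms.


Quarter-note beat duration = 60000 / 171 ms
Beats per measure (4/4) = 4
One measure = 4 × 60000 / 171 = 240000 / 171 ms
= 1403.5 ms


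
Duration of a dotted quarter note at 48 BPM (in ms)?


One quarter-note beat = 60000 / BPM = 60000 / 48 ms
Dotted quarter note = 3/2 × quarter note
Duration = 3/2 × 60000 / 48 = 90000 / 48
= 1875.0 ms


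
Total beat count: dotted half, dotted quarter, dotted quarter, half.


Step by step:
Beat values:
  dotted half = 3 beats
  dotted quarter = 1.5 beats
  dotted quarter = 1.5 beats
  half = 2 beats
Sum = 3 + 1.5 + 1.5 + 2
= 8 beats


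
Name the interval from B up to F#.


Letter names: B → F spans 5 letter names → a 5th
Semitones: B → F# = 7 half-steps
A 5th of 7 semitones is a perfect 5th
= perfect 5th


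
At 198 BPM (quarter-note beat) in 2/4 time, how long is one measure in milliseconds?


Quarter-note beat duration = 60000 / 198 ms
Beats per measure (2/4) = 2
One measure = 2 × 60000 / 198 = 120000 / 198 ms
= 606.1 ms


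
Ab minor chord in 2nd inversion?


Reasoning:
Root position: Ab Cb Eb
2nd inversion: move root and 3rd up an octave
Bass note: Eb
Notes (bottom to top) = Eb Ab Cb


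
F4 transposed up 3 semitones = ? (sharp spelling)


Let's work it out.
F4: chromatic position 5 in octave 4 → absolute = 4×12 + 5 = 53
Transpose up 3: 53 + 3 = 56
56 = 4×12 + 8 → G# in octave 4
Result = G#4


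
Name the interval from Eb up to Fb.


Letter names: E → F spans 2 letter names → a 2nd
Semitones: Eb → Fb = 1 half-step
A 2nd of 1 semitone is a minor 2nd
= minor 2nd


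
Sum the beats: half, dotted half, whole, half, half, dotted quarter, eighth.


Solution.
Beat values:
  half = 2 beats
  dotted half = 3 beats
  whole = 4 beats
  half = 2 beats
  half = 2 beats
  dotted quarter = 1.5 beats
  eighth = 0.5 beats
Sum = 2 + 3 + 4 + 2 + 2 + 1.5 + 0.5
= 15 beats


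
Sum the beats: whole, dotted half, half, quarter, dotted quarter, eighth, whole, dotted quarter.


Solution.
Beat values:
  whole = 4 beats
  dotted half = 3 beats
  half = 2 beats
  quarter = 1 beat
  dotted quarter = 1.5 beats
  eighth = 0.5 beats
  whole = 4 beats
  dotted quarter = 1.5 beats
Sum = 4 + 3 + 2 + 1 + 1.5 + 0.5 + 4 + 1.5
= 17.5 beats


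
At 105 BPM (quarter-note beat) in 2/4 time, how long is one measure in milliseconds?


Quarter-note beat duration = 60000 / 105 ms
Beats per measure (2/4) = 2
One measure = 2 × 60000 / 105 = 120000 / 105 ms
= 1142.9 ms


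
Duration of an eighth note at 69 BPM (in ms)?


One quarter-note beat = 60000 / BPM = 60000 / 69 ms
Eighth note = 1/2 × quarter note
Duration = 1/2 × 60000 / 69 = 30000 / 69
= 434.8 ms


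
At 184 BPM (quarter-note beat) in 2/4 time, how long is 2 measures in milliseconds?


Solution.
Quarter-note beat duration = 60000 / 184 ms
Beats per measure (2/4) = 2
One measure = 2 × 60000 / 184 = 120000 / 184 ms
2 measures = 2 × 120000 / 184 = 240000 / 184
= 1304.3 ms


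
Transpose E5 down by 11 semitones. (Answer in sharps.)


E5: chromatic position 4 in octave 5 → absolute = 5×12 + 4 = 64
Transpose down 11: 64 - 11 = 53
53 = 4×12 + 5 → F in octave 4
Result = F4


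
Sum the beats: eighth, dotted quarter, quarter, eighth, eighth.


Step by step:
Beat values:
  eighth = 0.5 beats
  dotted quarter = 1.5 beats
  quarter = 1 beat
  eighth = 0.5 beats
  eighth = 0.5 beats
Sum = 0.5 + 1.5 + 1 + 0.5 + 0.5
= 4 beats


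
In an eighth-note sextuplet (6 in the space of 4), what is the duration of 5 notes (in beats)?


Sextuplet: 6 notes occupy the space of 4 eighth notes
Space = 4 × 1/2 = 2 beats
Each sextuplet note = 2 / 6 = 1/3 beats
5 notes = 5 × 1/3 = 5/3
= 5/3 beats


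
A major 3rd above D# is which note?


Reasoning:
A 3rd spans 3 letter names, so from D we land on F
A major 3rd = 4 semitones above D#
Spell F at that pitch: F##
= F##


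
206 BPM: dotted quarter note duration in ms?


One quarter-note beat = 60000 / BPM = 60000 / 206 ms
Dotted quarter note = 3/2 × quarter note
Duration = 3/2 × 60000 / 206 = 90000 / 206
= 436.9 ms


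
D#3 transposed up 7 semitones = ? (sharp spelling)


Solution.
D#3: chromatic position 3 in octave 3 → absolute = 3×12 + 3 = 39
Transpose up 7: 39 + 7 = 46
46 = 3×12 + 10 → A# in octave 3
Result = A#3


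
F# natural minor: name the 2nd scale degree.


Step by step:
Natural minor scale pattern: W-H-W-W-H-W-W (2-1-2-2-1-2-2 semitones)
Starting from F#:
  F# + 2 semitones → G#
  G# + 1 semitone → A
  A + 2 semitones → B
  B + 2 semitones → C#
  C# + 1 semitone → D
  D + 2 semitones → E
  E + 2 semitones → F#
Scale: F# G# A B C# D E
Degree 2 = G#


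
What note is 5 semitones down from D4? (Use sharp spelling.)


Let's work it out.
D4: chromatic position 2 in octave 4 → absolute = 4×12 + 2 = 50
Transpose down 5: 50 - 5 = 45
45 = 3×12 + 9 → A in octave 3
Result = A3


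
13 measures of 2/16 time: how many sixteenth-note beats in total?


Time signature 2/16: the bottom number 16 means the sixteenth note gets one count
The top number 2 means 2 sixteenth-note beats per measure
Total = 2 × 13 measures
= 26 sixteenth-note beats


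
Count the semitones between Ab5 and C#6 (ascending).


Let's work it out.
Absolute semitone position = octave×12 + chromatic position
Ab5: 5×12 + 8 = 68
C#6: 6×12 + 1 = 73
Difference = 73 - 68 = 5
= 5 semitones


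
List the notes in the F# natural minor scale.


Let's work it out.
Natural minor scale pattern: W-H-W-W-H-W-W (2-1-2-2-1-2-2 semitones)
Starting from F#:
  F# + 2 semitones → G#
  G# + 1 semitone → A
  A + 2 semitones → B
  B + 2 semitones → C#
  C# + 1 semitone → D
  D + 2 semitones → E
  E + 2 semitones → F#
Scale = F# G# A B C# D E


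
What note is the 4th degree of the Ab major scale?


Solution.
Major scale pattern: W-W-H-W-W-W-H (2-2-1-2-2-2-1 semitones)
Starting from Ab:
  Ab + 2 semitones → Bb
  Bb + 2 semitones → C
  C + 1 semitone → Db
  Db + 2 semitones → Eb
  Eb + 2 semitones → F
  F + 2 semitones → G
  G + 1 semitone → Ab
Scale: Ab Bb C Db Eb F G
Degree 4 = Db


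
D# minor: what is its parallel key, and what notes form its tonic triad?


Parallel keys share the same tonic but differ in mode
D# minor → parallel is D# major
Tonic triad of D# major = D# F## A#
= D# major; triad = D# F## A#


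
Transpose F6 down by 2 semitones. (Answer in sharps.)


F6: chromatic position 5 in octave 6 → absolute = 6×12 + 5 = 77
Transpose down 2: 77 - 2 = 75
75 = 6×12 + 3 → D# in octave 6
Result = D#6


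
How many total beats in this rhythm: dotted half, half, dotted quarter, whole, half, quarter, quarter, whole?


Beat values:
  dotted half = 3 beats
  half = 2 beats
  dotted quarter = 1.5 beats
  whole = 4 beats
  half = 2 beats
  quarter = 1 beat
  quarter = 1 beat
  whole = 4 beats
Sum = 3 + 2 + 1.5 + 4 + 2 + 1 + 1 + 4
= 18.5 beats


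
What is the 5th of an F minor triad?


Minor triad = root + minor 3rd (3 semitones) + perfect 5th (7 semitones)
A triad on F stacks thirds, so the chord tones use letter names F-A-C
Root: F
Minor 3rd above F: Ab
Perfect 5th above F: C
The 5th = C


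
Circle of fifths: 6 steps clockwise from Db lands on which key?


Solution.
Each clockwise step on the circle of fifths moves up a perfect 5th
From Db: Db → Ab → Eb → Bb → F → C → G
= G


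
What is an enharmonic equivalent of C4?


Enharmonic notes sound the same pitch but are spelled with different letter names
C and Dbb name the same pitch class
= Dbb4


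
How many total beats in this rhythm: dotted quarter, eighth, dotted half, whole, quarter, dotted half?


Let's work it out.
Beat values:
  dotted quarter = 1.5 beats
  eighth = 0.5 beats
  dotted half = 3 beats
  whole = 4 beats
  quarter = 1 beat
  dotted half = 3 beats
Sum = 1.5 + 0.5 + 3 + 4 + 1 + 3
= 13 beats


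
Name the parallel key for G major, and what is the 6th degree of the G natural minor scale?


Parallel keys share the same tonic but differ in mode
G major → parallel is G minor
G natural minor scale: G A Bb C D Eb F
= G minor; 6th degree = Eb


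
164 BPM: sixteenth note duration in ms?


Let's work it out.
One quarter-note beat = 60000 / BPM = 60000 / 164 ms
Sixteenth note = 1/4 × quarter note
Duration = 1/4 × 60000 / 164 = 15000 / 164
= 91.5 ms


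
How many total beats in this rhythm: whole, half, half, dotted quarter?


Solution.
Beat values:
  whole = 4 beats
  half = 2 beats
  half = 2 beats
  dotted quarter = 1.5 beats
Sum = 4 + 2 + 2 + 1.5
= 9.5 beats


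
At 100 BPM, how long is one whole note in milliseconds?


Solution.
One quarter-note beat = 60000 / BPM = 60000 / 100 ms
Whole note = 4 × quarter note
Duration = 4 × 60000 / 100 = 240000 / 100
= 2400.0 ms


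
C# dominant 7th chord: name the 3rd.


Let's work it out.
Dominant 7th chord = root + major 3rd + perfect 5th + minor 7th
Seventh chords stack in thirds, so the letter names are C-E-G-B
Root: C#
Major 3rd above C#: E#
Perfect 5th above C#: G#
Minor 7th above C#: B
The 3rd = E#


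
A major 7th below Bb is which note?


A 7th spans 7 letter names, so from B we land on C
A major 7th = 11 semitones below Bb
Spell C at that pitch: Cb
= Cb


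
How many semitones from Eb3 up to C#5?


Step by step:
Absolute semitone position = octave×12 + chromatic position
Eb3: 3×12 + 3 = 39
C#5: 5×12 + 1 = 61
Difference = 61 - 39 = 22
= 22 semitones


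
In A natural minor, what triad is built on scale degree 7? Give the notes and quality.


A natural minor scale: A B C D E F G
Diatonic triad on degree 7 stacks scale notes 7, 2, 4: G B D
G→B = 4 semitones; G→D = 7 semitones → major triad
= G B D (major)


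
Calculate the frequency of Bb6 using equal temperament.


Let's work it out.
f = 440 × 2^(n/12) where n = semitones from A4
Bb6: 25 semitones from A4
f = 440 × 2^(25/12)
f = 1864.66 Hz


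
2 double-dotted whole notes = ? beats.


Let's work it out.
Base whole note = 4 beats
Dot 1 adds half the previous value: +2
Dot 2 adds half the previous value: +1
One double-dotted whole = 4 + 2 + 1 = 7
2 of them = 2 × 7 = 14
= 14 beats


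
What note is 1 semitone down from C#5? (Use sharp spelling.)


Reasoning:
C#5: chromatic position 1 in octave 5 → absolute = 5×12 + 1 = 61
Transpose down 1: 61 - 1 = 60
60 = 5×12 + 0 → C in octave 5
Result = C5


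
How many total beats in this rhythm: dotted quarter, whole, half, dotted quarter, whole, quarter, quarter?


Step by step:
Beat values:
  dotted quarter = 1.5 beats
  whole = 4 beats
  half = 2 beats
  dotted quarter = 1.5 beats
  whole = 4 beats
  quarter = 1 beat
  quarter = 1 beat
Sum = 1.5 + 4 + 2 + 1.5 + 4 + 1 + 1
= 15 beats


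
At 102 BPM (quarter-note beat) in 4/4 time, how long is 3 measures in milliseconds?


Working:
Quarter-note beat duration = 60000 / 102 ms
Beats per measure (4/4) = 4
One measure = 4 × 60000 / 102 = 240000 / 102 ms
3 measures = 3 × 240000 / 102 = 720000 / 102
= 7058.8 ms


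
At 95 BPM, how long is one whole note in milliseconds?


Let's work it out.
One quarter-note beat = 60000 / BPM = 60000 / 95 ms
Whole note = 4 × quarter note
Duration = 4 × 60000 / 95 = 240000 / 95
= 2526.3 ms


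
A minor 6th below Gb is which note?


Solution.
A 6th spans 6 letter names, so from G we land on B
A minor 6th = 8 semitones below Gb
Spell B at that pitch: Bb
= Bb


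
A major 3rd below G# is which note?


Step by step:
A 3rd spans 3 letter names, so from G we land on E
A major 3rd = 4 semitones below G#
Spell E at that pitch: E
= E


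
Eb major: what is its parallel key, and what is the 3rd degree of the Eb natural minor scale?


Solution.
Parallel keys share the same tonic but differ in mode
Eb major → parallel is Eb minor
Eb natural minor scale: Eb F Gb Ab Bb Cb Db
= Eb minor; 3rd degree = Gb


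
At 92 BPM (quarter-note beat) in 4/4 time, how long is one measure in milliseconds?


Solution.
Quarter-note beat duration = 60000 / 92 ms
Beats per measure (4/4) = 4
One measure = 4 × 60000 / 92 = 240000 / 92 ms
= 2608.7 ms


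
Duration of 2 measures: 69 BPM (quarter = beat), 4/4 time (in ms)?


Working:
Quarter-note beat duration = 60000 / 69 ms
Beats per measure (4/4) = 4
One measure = 4 × 60000 / 69 = 240000 / 69 ms
2 measures = 2 × 240000 / 69 = 480000 / 69
= 6956.5 ms


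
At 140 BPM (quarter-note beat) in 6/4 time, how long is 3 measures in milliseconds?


Working:
Quarter-note beat duration = 60000 / 140 ms
Beats per measure (6/4) = 6
One measure = 6 × 60000 / 140 = 360000 / 140 ms
3 measures = 3 × 360000 / 140 = 1080000 / 140
= 7714.3 ms


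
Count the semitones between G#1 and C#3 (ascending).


Reasoning:
Absolute semitone position = octave×12 + chromatic position
G#1: 1×12 + 8 = 20
C#3: 3×12 + 1 = 37
Difference = 37 - 20 = 17
= 17 semitones


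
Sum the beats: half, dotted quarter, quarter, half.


Working:
Beat values:
  half = 2 beats
  dotted quarter = 1.5 beats
  quarter = 1 beat
  half = 2 beats
Sum = 2 + 1.5 + 1 + 2
= 6.5 beats


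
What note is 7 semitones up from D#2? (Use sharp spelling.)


Step by step:
D#2: chromatic position 3 in octave 2 → absolute = 2×12 + 3 = 27
Transpose up 7: 27 + 7 = 34
34 = 2×12 + 10 → A# in octave 2
Result = A#2


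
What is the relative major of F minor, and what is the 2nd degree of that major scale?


Solution.
The relative major shares the key signature and is a minor 3rd above the minor tonic
A minor 3rd above F is Ab
→ relative major of F minor is Ab major
Ab major scale: Ab Bb C Db Eb F G
= Ab major; 2nd degree = Bb


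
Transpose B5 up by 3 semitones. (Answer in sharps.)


Reasoning:
B5: chromatic position 11 in octave 5 → absolute = 5×12 + 11 = 71
Transpose up 3: 71 + 3 = 74
74 = 6×12 + 2 → D in octave 6
Result = D6


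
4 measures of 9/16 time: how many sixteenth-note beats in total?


Solution.
Time signature 9/16: the bottom number 16 means the sixteenth note gets one count
The top number 9 means 9 sixteenth-note beats per measure
Total = 9 × 4 measures
= 36 sixteenth-note beats


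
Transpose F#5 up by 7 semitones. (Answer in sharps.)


Working:
F#5: chromatic position 6 in octave 5 → absolute = 5×12 + 6 = 66
Transpose up 7: 66 + 7 = 73
73 = 6×12 + 1 → C# in octave 6
Result = C#6


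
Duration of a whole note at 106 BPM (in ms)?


Reasoning:
One quarter-note beat = 60000 / BPM = 60000 / 106 ms
Whole note = 4 × quarter note
Duration = 4 × 60000 / 106 = 240000 / 106
= 2264.2 ms


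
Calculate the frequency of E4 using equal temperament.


Step by step:
f = 440 × 2^(n/12) where n = semitones from A4
E4: -5 semitones from A4
f = 440 × 2^(-5/12)
f = 329.63 Hz


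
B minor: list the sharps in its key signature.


Working:
Sharp minor keys follow the circle of fifths: A(0), E(1), B(2), F#(3), C#(4), G#(5), D#(6), A#(7)
B minor has 2 sharps
Order of sharps: F# C# G# D# A# E# B# → first 2: F#, C#
= F#, C#


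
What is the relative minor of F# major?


Working:
The relative minor shares the major's key signature and starts on its 6th degree
6th degree = a major 6th above the tonic; a major 6th above F# is D#
→ relative minor of F# major is D# minor
= D# minor


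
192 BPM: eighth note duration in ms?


Working:
One quarter-note beat = 60000 / BPM = 60000 / 192 ms
Eighth note = 1/2 × quarter note
Duration = 1/2 × 60000 / 192 = 30000 / 192
= 156.2 ms


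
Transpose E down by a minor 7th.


Let's work it out.
minor 7th: 7 letter names, 10 semitones
Letter: E - 6 → F
Pitch: E - 10 semitones, spelled as an F → F#
= F#


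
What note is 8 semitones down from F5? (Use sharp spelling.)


Solution.
F5: chromatic position 5 in octave 5 → absolute = 5×12 + 5 = 65
Transpose down 8: 65 - 8 = 57
57 = 4×12 + 9 → A in octave 4
Result = A4


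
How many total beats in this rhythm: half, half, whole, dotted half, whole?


Solution.
Beat values:
  half = 2 beats
  half = 2 beats
  whole = 4 beats
  dotted half = 3 beats
  whole = 4 beats
Sum = 2 + 2 + 4 + 3 + 4
= 15 beats


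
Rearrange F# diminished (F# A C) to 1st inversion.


Let's work it out.
Root position: F# A C
1st inversion: move root up an octave
Bass note: A
Notes (bottom to top) = A C F#


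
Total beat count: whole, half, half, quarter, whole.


Working:
Beat values:
  whole = 4 beats
  half = 2 beats
  half = 2 beats
  quarter = 1 beat
  whole = 4 beats
Sum = 4 + 2 + 2 + 1 + 4
= 13 beats


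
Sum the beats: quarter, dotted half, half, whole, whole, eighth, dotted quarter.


Let's work it out.
Beat values:
  quarter = 1 beat
  dotted half = 3 beats
  half = 2 beats
  whole = 4 beats
  whole = 4 beats
  eighth = 0.5 beats
  dotted quarter = 1.5 beats
Sum = 1 + 3 + 2 + 4 + 4 + 0.5 + 1.5
= 16 beats


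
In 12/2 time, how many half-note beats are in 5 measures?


Time signature 12/2: the bottom number 2 means the half note gets one count
The top number 12 means 12 half-note beats per measure
Total = 12 × 5 measures
= 60 half-note beats


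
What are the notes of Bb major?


Step by step:
Major scale pattern: W-W-H-W-W-W-H (2-2-1-2-2-2-1 semitones)
Starting from Bb:
  Bb + 2 semitones → C
  C + 2 semitones → D
  D + 1 semitone → Eb
  Eb + 2 semitones → F
  F + 2 semitones → G
  G + 2 semitones → A
  A + 1 semitone → Bb
Scale = Bb C D Eb F G A


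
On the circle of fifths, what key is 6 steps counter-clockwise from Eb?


Working:
Each counter-clockwise step moves down a perfect 5th (= up a perfect 4th)
From Eb: Eb → Ab → Db → F#/Gb → B → E → A
= A


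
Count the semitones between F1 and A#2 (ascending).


Working:
Absolute semitone position = octave×12 + chromatic position
F1: 1×12 + 5 = 17
A#2: 2×12 + 10 = 34
Difference = 34 - 17 = 17
= 17 semitones


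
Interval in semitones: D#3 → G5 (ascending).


Absolute semitone position = octave×12 + chromatic position
D#3: 3×12 + 3 = 39
G5: 5×12 + 7 = 67
Difference = 67 - 39 = 28
= 28 semitones


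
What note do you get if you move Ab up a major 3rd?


Let's work it out.
major 3rd: 3 letter names, 4 semitones
Letter: A + 2 → C
Pitch: Ab + 4 semitones, spelled as a C → C
= C


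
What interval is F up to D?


Reasoning:
Letter names: F → D spans 6 letter names → a 6th
Semitones: F → D = 9 half-steps
A 6th of 9 semitones is a major 6th
= major 6th


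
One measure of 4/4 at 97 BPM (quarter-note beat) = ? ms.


Quarter-note beat duration = 60000 / 97 ms
Beats per measure (4/4) = 4
One measure = 4 × 60000 / 97 = 240000 / 97 ms
= 2474.2 ms


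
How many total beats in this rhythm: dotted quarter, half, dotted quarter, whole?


Step by step:
Beat values:
  dotted quarter = 1.5 beats
  half = 2 beats
  dotted quarter = 1.5 beats
  whole = 4 beats
Sum = 1.5 + 2 + 1.5 + 4
= 9 beats


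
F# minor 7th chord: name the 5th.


Minor 7th chord = root + minor 3rd + perfect 5th + minor 7th
Seventh chords stack in thirds, so the letter names are F-A-C-E
Root: F#
Minor 3rd above F#: A
Perfect 5th above F#: C#
Minor 7th above F#: E
The 5th = C#


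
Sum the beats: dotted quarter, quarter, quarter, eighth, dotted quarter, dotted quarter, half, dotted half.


Reasoning:
Beat values:
  dotted quarter = 1.5 beats
  quarter = 1 beat
  quarter = 1 beat
  eighth = 0.5 beats
  dotted quarter = 1.5 beats
  dotted quarter = 1.5 beats
  half = 2 beats
  dotted half = 3 beats
Sum = 1.5 + 1 + 1 + 0.5 + 1.5 + 1.5 + 2 + 3
= 12 beats


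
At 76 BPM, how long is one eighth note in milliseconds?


One quarter-note beat = 60000 / BPM = 60000 / 76 ms
Eighth note = 1/2 × quarter note
Duration = 1/2 × 60000 / 76 = 30000 / 76
= 394.7 ms
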